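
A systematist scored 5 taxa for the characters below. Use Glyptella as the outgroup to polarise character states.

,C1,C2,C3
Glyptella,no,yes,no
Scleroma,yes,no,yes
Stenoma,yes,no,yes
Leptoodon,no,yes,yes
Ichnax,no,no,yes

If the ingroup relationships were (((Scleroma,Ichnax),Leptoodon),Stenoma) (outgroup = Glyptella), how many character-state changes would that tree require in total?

Map each character onto (((Scleroma,Ichnax),Leptoodon),Stenoma) (rooted by Glyptella) and count the minimum state changes it requires (Fitch parsimony):
C1: 2; C2: 2; C3: 1.
Total tree length = 5.

5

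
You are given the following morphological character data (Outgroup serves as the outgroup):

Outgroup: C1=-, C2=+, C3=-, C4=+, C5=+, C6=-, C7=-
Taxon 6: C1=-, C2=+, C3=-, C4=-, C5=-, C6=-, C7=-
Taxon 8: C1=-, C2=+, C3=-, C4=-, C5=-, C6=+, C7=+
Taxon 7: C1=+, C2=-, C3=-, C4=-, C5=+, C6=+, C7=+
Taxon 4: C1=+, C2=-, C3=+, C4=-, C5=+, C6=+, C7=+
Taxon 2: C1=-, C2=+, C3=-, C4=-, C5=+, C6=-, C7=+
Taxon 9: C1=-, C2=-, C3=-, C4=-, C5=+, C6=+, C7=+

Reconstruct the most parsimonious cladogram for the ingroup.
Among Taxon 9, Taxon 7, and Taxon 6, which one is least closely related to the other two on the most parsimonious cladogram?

Character polarity is set by the outgroup: the derived state is whichever differs from the outgroup's state, so for C2, C4, C5 the derived state is '-', and for the remaining characters it is '+'.
C1: derived state '+' in Taxon 4 and Taxon 7 only — synapomorphy for {Taxon 4, Taxon 7}.
C2 (derived state '-') is shared by Taxon 4, Taxon 7, and Taxon 9 — a synapomorphy uniting that clade.
C3: derived state '+' in Taxon 4 only — an autapomorphy, so it tells us nothing about relationships among taxa.
C4 (derived state '-') is shared by all ingroup taxa — unites the whole ingroup.
C5 (state '-') occurs in Taxon 6 and Taxon 8 but conflicts with the nesting implied by the other characters — most parsimoniously interpreted as homoplasy.
C6: derived state '+' in Taxon 4, Taxon 7, Taxon 8, and Taxon 9 only — synapomorphy for {Taxon 4, Taxon 7, Taxon 8, Taxon 9}.
Only Taxon 2, Taxon 4, Taxon 7, Taxon 8, and Taxon 9 show the derived state '+' for C7, supporting them as a clade.
Most parsimonious ingroup topology: (Taxon 6,((Taxon 8,((Taxon 7,Taxon 4),Taxon 9)),Taxon 2)).
Taxon 9 and Taxon 7 share a more recent common ancestor with each other than either does with Taxon 6, so Taxon 6 is the least closely related of the three.

Taxon 6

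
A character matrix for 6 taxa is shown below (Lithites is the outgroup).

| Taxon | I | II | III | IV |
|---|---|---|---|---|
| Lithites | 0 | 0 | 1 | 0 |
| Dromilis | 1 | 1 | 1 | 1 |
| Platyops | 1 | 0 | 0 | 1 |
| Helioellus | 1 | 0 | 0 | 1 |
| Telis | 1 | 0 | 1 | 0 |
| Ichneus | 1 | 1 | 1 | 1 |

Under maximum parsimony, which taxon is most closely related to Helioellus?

Platyops

Character polarity is set by the outgroup: the derived state is whichever differs from the outgroup's state, so for III the derived state is '0', and for the remaining characters it is '1'.
All ingroup taxa share the derived state '1' for I; it defines the ingroup but does not resolve relationships within it.
Only Dromilis and Ichneus show the derived state '1' for II, supporting them as a clade.
III: derived state '0' in Helioellus and Platyops only — synapomorphy for {Helioellus, Platyops}.
IV (derived state '1') is shared by Dromilis, Helioellus, Ichneus, and Platyops — a synapomorphy uniting that clade.
Most parsimonious ingroup topology: (((Dromilis,Ichneus),(Platyops,Helioellus)),Telis).
Helioellus and Platyops form a cherry on this tree, so they are sister taxa.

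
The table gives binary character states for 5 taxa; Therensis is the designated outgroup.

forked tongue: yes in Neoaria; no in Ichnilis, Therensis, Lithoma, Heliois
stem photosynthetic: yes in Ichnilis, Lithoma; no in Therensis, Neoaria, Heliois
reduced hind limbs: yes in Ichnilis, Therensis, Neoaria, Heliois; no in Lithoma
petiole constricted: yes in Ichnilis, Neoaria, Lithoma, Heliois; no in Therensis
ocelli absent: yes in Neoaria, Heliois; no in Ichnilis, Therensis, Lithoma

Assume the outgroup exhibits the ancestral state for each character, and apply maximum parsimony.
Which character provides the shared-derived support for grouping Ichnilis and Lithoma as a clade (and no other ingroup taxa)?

Character polarity is set by the outgroup: the derived state is whichever differs from the outgroup's state, so for reduced hind limbs the derived state is 'no', and for the remaining characters it is 'yes'.
forked tongue: derived state 'yes' in Neoaria only — an autapomorphy, so it tells us nothing about relationships among taxa.
stem photosynthetic (derived state 'yes') is shared by Ichnilis and Lithoma — a synapomorphy uniting that clade.
reduced hind limbs (derived state 'no') is unique to Lithoma (autapomorphy; uninformative for grouping).
petiole constricted (derived state 'yes') is shared by all ingroup taxa — unites the whole ingroup.
ocelli absent: derived state 'yes' in Heliois and Neoaria only — synapomorphy for {Heliois, Neoaria}.
Most parsimonious ingroup topology: ((Heliois,Neoaria),(Lithoma,Ichnilis)).
The clade {Ichnilis, Lithoma} is supported by stem photosynthetic: its derived state 'yes' occurs in exactly those taxa and in no other taxon (including the outgroup).

stem photosynthetic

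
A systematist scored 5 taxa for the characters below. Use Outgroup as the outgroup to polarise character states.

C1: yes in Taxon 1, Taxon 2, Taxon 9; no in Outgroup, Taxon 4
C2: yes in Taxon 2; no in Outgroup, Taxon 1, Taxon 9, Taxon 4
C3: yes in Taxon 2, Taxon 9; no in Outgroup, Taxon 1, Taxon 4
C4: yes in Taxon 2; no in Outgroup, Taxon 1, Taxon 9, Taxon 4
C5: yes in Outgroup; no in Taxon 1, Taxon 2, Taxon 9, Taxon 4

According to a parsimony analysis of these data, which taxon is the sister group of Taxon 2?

Taxon 9

Character polarity is set by the outgroup: the derived state is whichever differs from the outgroup's state, so for C5 the derived state is 'no', and for the remaining characters it is 'yes'.
C1: derived state 'yes' in Taxon 1, Taxon 2, and Taxon 9 only — synapomorphy for {Taxon 1, Taxon 2, Taxon 9}.
C2: derived state 'yes' in Taxon 2 only — an autapomorphy, so it tells us nothing about relationships among taxa.
C3 (derived state 'yes') is shared by Taxon 2 and Taxon 9 — a synapomorphy uniting that clade.
C4 (derived state 'yes') is unique to Taxon 2 (autapomorphy; uninformative for grouping).
All ingroup taxa share the derived state 'no' for C5; it defines the ingroup but does not resolve relationships within it.
Most parsimonious ingroup topology: (Taxon 4,((Taxon 2,Taxon 9),Taxon 1)).
Taxon 2 and Taxon 9 form a cherry on this tree, so they are sister taxa.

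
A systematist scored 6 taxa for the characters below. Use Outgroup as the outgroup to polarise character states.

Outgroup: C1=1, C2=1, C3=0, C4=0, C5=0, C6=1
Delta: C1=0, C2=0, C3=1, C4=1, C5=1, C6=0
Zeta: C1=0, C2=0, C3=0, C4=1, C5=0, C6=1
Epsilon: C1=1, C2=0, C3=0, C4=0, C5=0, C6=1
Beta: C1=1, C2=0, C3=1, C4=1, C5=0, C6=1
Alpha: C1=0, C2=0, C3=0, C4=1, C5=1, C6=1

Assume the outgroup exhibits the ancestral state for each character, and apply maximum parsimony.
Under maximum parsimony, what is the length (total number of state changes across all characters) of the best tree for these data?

7

Character polarity is set by the outgroup: the derived state is whichever differs from the outgroup's state, so for C1, C2, C6 the derived state is '0', and for the remaining characters it is '1'.
C1 (derived state '0') is shared by Alpha, Delta, and Zeta — a synapomorphy uniting that clade.
All ingroup taxa share the derived state '0' for C2; it defines the ingroup but does not resolve relationships within it.
C3 groups Beta and Delta, which is incompatible with the clades supported by the remaining characters; treating it as convergent (homoplasy) costs fewer steps than any alternative tree.
C4: derived state '1' in Alpha, Beta, Delta, and Zeta only — synapomorphy for {Alpha, Beta, Delta, Zeta}.
C5 (derived state '1') is shared by Alpha and Delta — a synapomorphy uniting that clade.
C6: derived state '0' in Delta only — an autapomorphy, so it tells us nothing about relationships among taxa.
Most parsimonious ingroup topology: ((((Delta,Alpha),Zeta),Beta),Epsilon).
Changes per character on this tree: C1: 1; C2: 1; C3: 2; C4: 1; C5: 1; C6: 1.
Total = 7.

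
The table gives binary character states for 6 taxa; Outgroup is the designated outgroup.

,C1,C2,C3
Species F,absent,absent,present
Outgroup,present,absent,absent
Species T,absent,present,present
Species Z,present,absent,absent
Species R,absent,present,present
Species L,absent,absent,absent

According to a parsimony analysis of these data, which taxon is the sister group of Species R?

Species T

Character polarity is set by the outgroup: the derived state is whichever differs from the outgroup's state, so for C1 the derived state is 'absent', and for the remaining characters it is 'present'.
Only Species F, Species L, Species R, and Species T show the derived state 'absent' for C1, supporting them as a clade.
C2: derived state 'present' in Species R and Species T only — synapomorphy for {Species R, Species T}.
C3: derived state 'present' in Species F, Species R, and Species T only — synapomorphy for {Species F, Species R, Species T}.
Most parsimonious ingroup topology: ((Species L,((Species T,Species R),Species F)),Species Z).
Species R and Species T form a cherry on this tree, so they are sister taxa.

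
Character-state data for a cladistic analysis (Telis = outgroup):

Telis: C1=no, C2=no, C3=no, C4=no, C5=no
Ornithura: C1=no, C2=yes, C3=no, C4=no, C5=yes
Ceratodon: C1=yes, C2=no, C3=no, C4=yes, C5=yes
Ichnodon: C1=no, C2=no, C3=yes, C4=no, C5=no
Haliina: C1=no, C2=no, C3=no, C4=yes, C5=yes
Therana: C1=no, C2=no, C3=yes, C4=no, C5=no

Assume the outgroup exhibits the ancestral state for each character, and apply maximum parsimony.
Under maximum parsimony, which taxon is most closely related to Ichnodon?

The outgroup has state 'no' for every character, so 'yes' is the derived state throughout.
C1: derived state 'yes' in Ceratodon only — an autapomorphy, so it tells us nothing about relationships among taxa.
C2 (derived state 'yes') is unique to Ornithura (autapomorphy; uninformative for grouping).
C3 (derived state 'yes') is shared by Ichnodon and Therana — a synapomorphy uniting that clade.
Only Ceratodon and Haliina show the derived state 'yes' for C4, supporting them as a clade.
Only Ceratodon, Haliina, and Ornithura show the derived state 'yes' for C5, supporting them as a clade.
Most parsimonious ingroup topology: ((Ornithura,(Ceratodon,Haliina)),(Ichnodon,Therana)).
Ichnodon and Therana form a cherry on this tree, so they are sister taxa.

Therana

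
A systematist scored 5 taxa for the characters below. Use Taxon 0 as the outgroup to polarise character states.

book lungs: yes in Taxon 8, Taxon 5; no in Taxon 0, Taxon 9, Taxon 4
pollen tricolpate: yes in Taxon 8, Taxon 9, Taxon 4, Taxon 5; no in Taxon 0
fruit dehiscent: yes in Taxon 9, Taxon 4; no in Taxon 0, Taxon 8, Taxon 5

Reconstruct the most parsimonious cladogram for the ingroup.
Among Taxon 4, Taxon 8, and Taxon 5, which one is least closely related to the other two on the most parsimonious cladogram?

Taxon 4

The outgroup has state 'no' for every character, so 'yes' is the derived state throughout.
Only Taxon 5 and Taxon 8 show the derived state 'yes' for book lungs, supporting them as a clade.
All ingroup taxa share the derived state 'yes' for pollen tricolpate; it defines the ingroup but does not resolve relationships within it.
Only Taxon 4 and Taxon 9 show the derived state 'yes' for fruit dehiscent, supporting them as a clade.
Most parsimonious ingroup topology: ((Taxon 8,Taxon 5),(Taxon 9,Taxon 4)).
Taxon 5 and Taxon 8 share a more recent common ancestor with each other than either does with Taxon 4, so Taxon 4 is the least closely related of the three.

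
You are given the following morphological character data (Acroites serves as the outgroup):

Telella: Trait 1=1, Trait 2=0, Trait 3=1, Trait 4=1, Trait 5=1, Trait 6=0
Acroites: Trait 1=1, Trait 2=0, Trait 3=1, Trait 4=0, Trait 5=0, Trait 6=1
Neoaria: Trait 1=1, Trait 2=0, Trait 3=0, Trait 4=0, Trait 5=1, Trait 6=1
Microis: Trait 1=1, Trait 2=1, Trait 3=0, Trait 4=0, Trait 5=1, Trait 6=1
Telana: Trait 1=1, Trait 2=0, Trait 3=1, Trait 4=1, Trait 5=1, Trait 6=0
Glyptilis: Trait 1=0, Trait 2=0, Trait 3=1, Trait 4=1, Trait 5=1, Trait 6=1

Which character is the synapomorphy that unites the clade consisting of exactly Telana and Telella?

Trait 6

Character polarity is set by the outgroup: the derived state is whichever differs from the outgroup's state, so for Trait 1, Trait 3, Trait 6 the derived state is '0', and for the remaining characters it is '1'.
Trait 1 (derived state '0') is unique to Glyptilis (autapomorphy; uninformative for grouping).
Trait 2: derived state '1' in Microis only — an autapomorphy, so it tells us nothing about relationships among taxa.
Only Microis and Neoaria show the derived state '0' for Trait 3, supporting them as a clade.
Trait 4: derived state '1' in Glyptilis, Telana, and Telella only — synapomorphy for {Glyptilis, Telana, Telella}.
Trait 5 (derived state '1') is shared by all ingroup taxa — unites the whole ingroup.
Trait 6: derived state '0' in Telana and Telella only — synapomorphy for {Telana, Telella}.
Most parsimonious ingroup topology: (((Telana,Telella),Glyptilis),(Microis,Neoaria)).
The clade {Telana, Telella} is supported by Trait 6: its derived state '0' occurs in exactly those taxa and in no other taxon (including the outgroup).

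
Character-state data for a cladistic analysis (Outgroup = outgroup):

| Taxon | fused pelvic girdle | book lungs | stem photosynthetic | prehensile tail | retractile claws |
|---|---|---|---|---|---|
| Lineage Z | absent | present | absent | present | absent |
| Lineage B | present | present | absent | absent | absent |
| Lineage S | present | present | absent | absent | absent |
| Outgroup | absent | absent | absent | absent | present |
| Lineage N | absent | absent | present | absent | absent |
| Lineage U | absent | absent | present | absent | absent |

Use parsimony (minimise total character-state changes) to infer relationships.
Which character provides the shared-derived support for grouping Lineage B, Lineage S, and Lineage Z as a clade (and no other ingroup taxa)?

Character polarity is set by the outgroup: the derived state is whichever differs from the outgroup's state, so for retractile claws the derived state is 'absent', and for the remaining characters it is 'present'.
fused pelvic girdle: derived state 'present' in Lineage B and Lineage S only — synapomorphy for {Lineage B, Lineage S}.
Only Lineage B, Lineage S, and Lineage Z show the derived state 'present' for book lungs, supporting them as a clade.
Only Lineage N and Lineage U show the derived state 'present' for stem photosynthetic, supporting them as a clade.
prehensile tail: derived state 'present' in Lineage Z only — an autapomorphy, so it tells us nothing about relationships among taxa.
All ingroup taxa share the derived state 'absent' for retractile claws; it defines the ingroup but does not resolve relationships within it.
Most parsimonious ingroup topology: (((Lineage B,Lineage S),Lineage Z),(Lineage N,Lineage U)).
The clade {Lineage B, Lineage S, Lineage Z} is supported by book lungs: its derived state 'present' occurs in exactly those taxa and in no other taxon (including the outgroup).

book lungs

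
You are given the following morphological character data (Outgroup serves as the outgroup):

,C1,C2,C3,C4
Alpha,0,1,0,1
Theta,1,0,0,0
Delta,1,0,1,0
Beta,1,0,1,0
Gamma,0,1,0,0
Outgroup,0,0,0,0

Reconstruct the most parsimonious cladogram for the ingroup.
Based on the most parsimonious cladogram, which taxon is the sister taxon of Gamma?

Alpha

The outgroup has state '0' for every character, so '1' is the derived state throughout.
Only Beta, Delta, and Theta show the derived state '1' for C1, supporting them as a clade.
C2: derived state '1' in Alpha and Gamma only — synapomorphy for {Alpha, Gamma}.
Only Beta and Delta show the derived state '1' for C3, supporting them as a clade.
C4 (derived state '1') is unique to Alpha (autapomorphy; uninformative for grouping).
Most parsimonious ingroup topology: ((Theta,(Beta,Delta)),(Gamma,Alpha)).
Gamma and Alpha form a cherry on this tree, so they are sister taxa.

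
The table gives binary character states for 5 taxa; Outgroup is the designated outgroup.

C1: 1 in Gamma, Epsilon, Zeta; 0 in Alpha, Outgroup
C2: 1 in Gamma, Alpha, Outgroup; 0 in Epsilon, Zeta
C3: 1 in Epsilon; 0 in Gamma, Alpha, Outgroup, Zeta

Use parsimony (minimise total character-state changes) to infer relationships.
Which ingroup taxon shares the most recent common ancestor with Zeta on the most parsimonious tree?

Character polarity is set by the outgroup: the derived state is whichever differs from the outgroup's state, so for C2 the derived state is '0', and for the remaining characters it is '1'.
C1: derived state '1' in Epsilon, Gamma, and Zeta only — synapomorphy for {Epsilon, Gamma, Zeta}.
Only Epsilon and Zeta show the derived state '0' for C2, supporting them as a clade.
C3 (derived state '1') is unique to Epsilon (autapomorphy; uninformative for grouping).
Most parsimonious ingroup topology: (Alpha,(Gamma,(Epsilon,Zeta))).
Zeta and Epsilon form a cherry on this tree, so they are sister taxa.

Epsilon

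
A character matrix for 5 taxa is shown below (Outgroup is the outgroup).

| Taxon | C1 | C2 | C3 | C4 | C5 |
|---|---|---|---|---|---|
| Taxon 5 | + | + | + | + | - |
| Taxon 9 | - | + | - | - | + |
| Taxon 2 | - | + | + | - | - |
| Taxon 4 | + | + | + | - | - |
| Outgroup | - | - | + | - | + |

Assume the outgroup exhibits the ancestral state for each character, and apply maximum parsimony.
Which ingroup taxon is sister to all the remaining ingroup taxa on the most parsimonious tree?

Taxon 9

Character polarity is set by the outgroup: the derived state is whichever differs from the outgroup's state, so for C3, C5 the derived state is '-', and for the remaining characters it is '+'.
C1 (derived state '+') is shared by Taxon 4 and Taxon 5 — a synapomorphy uniting that clade.
All ingroup taxa share the derived state '+' for C2; it defines the ingroup but does not resolve relationships within it.
C3: derived state '-' in Taxon 9 only — an autapomorphy, so it tells us nothing about relationships among taxa.
C4 (derived state '+') is unique to Taxon 5 (autapomorphy; uninformative for grouping).
C5 (derived state '-') is shared by Taxon 2, Taxon 4, and Taxon 5 — a synapomorphy uniting that clade.
Most parsimonious ingroup topology: (((Taxon 5,Taxon 4),Taxon 2),Taxon 9).
Taxon 9 is sister to the clade containing all other ingroup taxa, so it is the earliest-diverging (most basal) ingroup lineage.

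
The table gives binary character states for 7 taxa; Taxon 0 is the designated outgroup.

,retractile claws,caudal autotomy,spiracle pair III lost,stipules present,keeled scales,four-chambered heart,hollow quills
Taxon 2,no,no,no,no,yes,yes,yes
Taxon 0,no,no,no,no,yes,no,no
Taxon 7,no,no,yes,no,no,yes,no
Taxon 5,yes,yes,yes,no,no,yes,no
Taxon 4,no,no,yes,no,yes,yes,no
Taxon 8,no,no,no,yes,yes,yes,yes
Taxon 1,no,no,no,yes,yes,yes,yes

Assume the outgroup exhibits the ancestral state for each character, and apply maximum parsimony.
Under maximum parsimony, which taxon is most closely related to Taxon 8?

Character polarity is set by the outgroup: the derived state is whichever differs from the outgroup's state, so for keeled scales the derived state is 'no', and for the remaining characters it is 'yes'.
retractile claws (derived state 'yes') is unique to Taxon 5 (autapomorphy; uninformative for grouping).
caudal autotomy (derived state 'yes') is unique to Taxon 5 (autapomorphy; uninformative for grouping).
Only Taxon 4, Taxon 5, and Taxon 7 show the derived state 'yes' for spiracle pair III lost, supporting them as a clade.
stipules present (derived state 'yes') is shared by Taxon 1 and Taxon 8 — a synapomorphy uniting that clade.
keeled scales: derived state 'no' in Taxon 5 and Taxon 7 only — synapomorphy for {Taxon 5, Taxon 7}.
four-chambered heart (derived state 'yes') is shared by all ingroup taxa — unites the whole ingroup.
hollow quills (derived state 'yes') is shared by Taxon 1, Taxon 2, and Taxon 8 — a synapomorphy uniting that clade.
Most parsimonious ingroup topology: (((Taxon 5,Taxon 7),Taxon 4),(Taxon 2,(Taxon 1,Taxon 8))).
Taxon 8 and Taxon 1 form a cherry on this tree, so they are sister taxa.

Taxon 1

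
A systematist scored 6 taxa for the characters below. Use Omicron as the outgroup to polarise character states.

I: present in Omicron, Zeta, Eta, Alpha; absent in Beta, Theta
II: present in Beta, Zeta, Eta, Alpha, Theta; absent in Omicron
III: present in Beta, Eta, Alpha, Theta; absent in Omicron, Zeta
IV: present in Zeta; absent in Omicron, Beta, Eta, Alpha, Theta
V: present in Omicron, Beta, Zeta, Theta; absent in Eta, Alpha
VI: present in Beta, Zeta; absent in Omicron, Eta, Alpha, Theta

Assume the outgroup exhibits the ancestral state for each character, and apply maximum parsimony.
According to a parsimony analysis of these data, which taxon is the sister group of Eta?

Character polarity is set by the outgroup: the derived state is whichever differs from the outgroup's state, so for I, V the derived state is 'absent', and for the remaining characters it is 'present'.
Only Beta and Theta show the derived state 'absent' for I, supporting them as a clade.
II (derived state 'present') is shared by all ingroup taxa — unites the whole ingroup.
III (derived state 'present') is shared by Alpha, Beta, Eta, and Theta — a synapomorphy uniting that clade.
IV: derived state 'present' in Zeta only — an autapomorphy, so it tells us nothing about relationships among taxa.
V (derived state 'absent') is shared by Alpha and Eta — a synapomorphy uniting that clade.
VI groups Beta and Zeta, which is incompatible with the clades supported by the remaining characters; treating it as convergent (homoplasy) costs fewer steps than any alternative tree.
Most parsimonious ingroup topology: (((Beta,Theta),(Eta,Alpha)),Zeta).
Eta and Alpha form a cherry on this tree, so they are sister taxa.

Alpha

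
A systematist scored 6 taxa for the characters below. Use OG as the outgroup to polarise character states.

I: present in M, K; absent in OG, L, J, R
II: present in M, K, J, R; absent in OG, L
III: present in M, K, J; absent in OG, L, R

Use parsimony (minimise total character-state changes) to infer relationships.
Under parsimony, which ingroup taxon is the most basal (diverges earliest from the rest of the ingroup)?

The outgroup has state 'absent' for every character, so 'present' is the derived state throughout.
I (derived state 'present') is shared by K and M — a synapomorphy uniting that clade.
II (derived state 'present') is shared by J, K, M, and R — a synapomorphy uniting that clade.
III (derived state 'present') is shared by J, K, and M — a synapomorphy uniting that clade.
Most parsimonious ingroup topology: ((((M,K),J),R),L).
L is sister to the clade containing all other ingroup taxa, so it is the earliest-diverging (most basal) ingroup lineage.

L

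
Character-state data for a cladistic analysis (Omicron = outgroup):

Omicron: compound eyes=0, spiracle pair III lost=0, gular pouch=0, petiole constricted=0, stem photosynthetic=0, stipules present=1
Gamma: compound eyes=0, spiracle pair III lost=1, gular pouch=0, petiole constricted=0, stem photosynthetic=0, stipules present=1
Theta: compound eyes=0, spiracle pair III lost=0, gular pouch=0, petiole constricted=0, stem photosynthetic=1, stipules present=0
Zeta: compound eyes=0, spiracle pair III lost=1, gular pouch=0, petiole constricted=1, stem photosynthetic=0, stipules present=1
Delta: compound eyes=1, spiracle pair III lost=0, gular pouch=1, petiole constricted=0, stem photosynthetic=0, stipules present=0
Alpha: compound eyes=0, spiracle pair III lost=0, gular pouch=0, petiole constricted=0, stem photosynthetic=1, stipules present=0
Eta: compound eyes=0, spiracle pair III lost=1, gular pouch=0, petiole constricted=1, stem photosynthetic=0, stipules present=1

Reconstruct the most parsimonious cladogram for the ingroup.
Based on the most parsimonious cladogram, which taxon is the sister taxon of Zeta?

Eta

Character polarity is set by the outgroup: the derived state is whichever differs from the outgroup's state, so for stipules present the derived state is '0', and for the remaining characters it is '1'.
compound eyes (derived state '1') is unique to Delta (autapomorphy; uninformative for grouping).
spiracle pair III lost: derived state '1' in Eta, Gamma, and Zeta only — synapomorphy for {Eta, Gamma, Zeta}.
gular pouch (derived state '1') is unique to Delta (autapomorphy; uninformative for grouping).
petiole constricted (derived state '1') is shared by Eta and Zeta — a synapomorphy uniting that clade.
stem photosynthetic: derived state '1' in Alpha and Theta only — synapomorphy for {Alpha, Theta}.
stipules present (derived state '0') is shared by Alpha, Delta, and Theta — a synapomorphy uniting that clade.
Most parsimonious ingroup topology: ((Delta,(Alpha,Theta)),((Eta,Zeta),Gamma)).
Zeta and Eta form a cherry on this tree, so they are sister taxa.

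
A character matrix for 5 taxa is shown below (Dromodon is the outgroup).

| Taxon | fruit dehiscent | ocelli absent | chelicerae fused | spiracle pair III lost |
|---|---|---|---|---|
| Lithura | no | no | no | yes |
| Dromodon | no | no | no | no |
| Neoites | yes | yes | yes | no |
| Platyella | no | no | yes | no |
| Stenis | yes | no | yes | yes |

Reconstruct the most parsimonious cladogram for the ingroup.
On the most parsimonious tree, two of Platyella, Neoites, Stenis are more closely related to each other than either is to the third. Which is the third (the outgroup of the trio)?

The outgroup has state 'no' for every character, so 'yes' is the derived state throughout.
Only Neoites and Stenis show the derived state 'yes' for fruit dehiscent, supporting them as a clade.
ocelli absent: derived state 'yes' in Neoites only — an autapomorphy, so it tells us nothing about relationships among taxa.
Only Neoites, Platyella, and Stenis show the derived state 'yes' for chelicerae fused, supporting them as a clade.
spiracle pair III lost (state 'yes') occurs in Lithura and Stenis but conflicts with the nesting implied by the other characters — most parsimoniously interpreted as homoplasy.
Most parsimonious ingroup topology: (((Neoites,Stenis),Platyella),Lithura).
Neoites and Stenis share a more recent common ancestor with each other than either does with Platyella, so Platyella is the least closely related of the three.

Platyella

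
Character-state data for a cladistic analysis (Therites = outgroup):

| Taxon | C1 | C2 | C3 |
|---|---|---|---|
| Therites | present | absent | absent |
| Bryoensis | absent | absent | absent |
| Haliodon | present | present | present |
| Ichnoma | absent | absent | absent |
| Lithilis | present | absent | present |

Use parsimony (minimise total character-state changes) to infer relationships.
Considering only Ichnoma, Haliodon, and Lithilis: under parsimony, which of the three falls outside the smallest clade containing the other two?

Ichnoma

Character polarity is set by the outgroup: the derived state is whichever differs from the outgroup's state, so for C1 the derived state is 'absent', and for the remaining characters it is 'present'.
C1 (derived state 'absent') is shared by Bryoensis and Ichnoma — a synapomorphy uniting that clade.
C2 (derived state 'present') is unique to Haliodon (autapomorphy; uninformative for grouping).
Only Haliodon and Lithilis show the derived state 'present' for C3, supporting them as a clade.
Most parsimonious ingroup topology: ((Bryoensis,Ichnoma),(Haliodon,Lithilis)).
Haliodon and Lithilis share a more recent common ancestor with each other than either does with Ichnoma, so Ichnoma is the least closely related of the three.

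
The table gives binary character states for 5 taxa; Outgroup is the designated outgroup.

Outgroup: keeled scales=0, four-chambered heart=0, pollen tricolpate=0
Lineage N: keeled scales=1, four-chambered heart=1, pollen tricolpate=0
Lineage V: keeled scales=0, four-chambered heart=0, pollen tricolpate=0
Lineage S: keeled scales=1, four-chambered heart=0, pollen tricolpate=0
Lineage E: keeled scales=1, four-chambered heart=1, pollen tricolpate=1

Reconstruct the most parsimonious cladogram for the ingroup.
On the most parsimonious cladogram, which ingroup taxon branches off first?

Lineage V

The outgroup has state '0' for every character, so '1' is the derived state throughout.
Only Lineage E, Lineage N, and Lineage S show the derived state '1' for keeled scales, supporting them as a clade.
four-chambered heart (derived state '1') is shared by Lineage E and Lineage N — a synapomorphy uniting that clade.
pollen tricolpate (derived state '1') is unique to Lineage E (autapomorphy; uninformative for grouping).
Most parsimonious ingroup topology: (((Lineage N,Lineage E),Lineage S),Lineage V).
Lineage V is sister to the clade containing all other ingroup taxa, so it is the earliest-diverging (most basal) ingroup lineage.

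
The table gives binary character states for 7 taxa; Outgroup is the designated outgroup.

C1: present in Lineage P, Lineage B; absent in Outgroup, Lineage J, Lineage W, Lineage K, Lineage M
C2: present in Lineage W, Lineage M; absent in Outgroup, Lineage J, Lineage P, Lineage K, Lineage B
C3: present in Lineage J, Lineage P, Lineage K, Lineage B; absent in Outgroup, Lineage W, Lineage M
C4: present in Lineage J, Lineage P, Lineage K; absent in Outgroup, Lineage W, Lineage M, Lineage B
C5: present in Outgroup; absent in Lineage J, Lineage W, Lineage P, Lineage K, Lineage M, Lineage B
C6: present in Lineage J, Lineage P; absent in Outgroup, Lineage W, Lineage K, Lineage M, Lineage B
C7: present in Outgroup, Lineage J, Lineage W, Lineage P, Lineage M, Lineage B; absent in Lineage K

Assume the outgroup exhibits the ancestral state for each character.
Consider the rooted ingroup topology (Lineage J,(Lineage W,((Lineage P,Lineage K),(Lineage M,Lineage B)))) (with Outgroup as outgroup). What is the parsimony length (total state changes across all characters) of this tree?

13

Map each character onto (Lineage J,(Lineage W,((Lineage P,Lineage K),(Lineage M,Lineage B)))) (rooted by Outgroup) and count the minimum state changes it requires (Fitch parsimony):
C1: 2; C2: 2; C3: 3; C4: 2; C5: 1; C6: 2; C7: 1.
Total tree length = 13.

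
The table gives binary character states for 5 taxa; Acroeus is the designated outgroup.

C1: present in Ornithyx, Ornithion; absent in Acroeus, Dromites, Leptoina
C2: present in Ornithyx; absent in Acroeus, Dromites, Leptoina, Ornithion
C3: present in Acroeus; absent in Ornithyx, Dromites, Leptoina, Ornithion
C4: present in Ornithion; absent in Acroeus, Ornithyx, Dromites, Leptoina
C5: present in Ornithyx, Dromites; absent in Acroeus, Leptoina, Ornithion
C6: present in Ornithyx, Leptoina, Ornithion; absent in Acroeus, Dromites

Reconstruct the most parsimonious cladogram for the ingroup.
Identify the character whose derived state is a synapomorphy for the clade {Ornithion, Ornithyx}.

C1

Character polarity is set by the outgroup: the derived state is whichever differs from the outgroup's state, so for C3 the derived state is 'absent', and for the remaining characters it is 'present'.
C1 (derived state 'present') is shared by Ornithion and Ornithyx — a synapomorphy uniting that clade.
C2 (derived state 'present') is unique to Ornithyx (autapomorphy; uninformative for grouping).
All ingroup taxa share the derived state 'absent' for C3; it defines the ingroup but does not resolve relationships within it.
C4: derived state 'present' in Ornithion only — an autapomorphy, so it tells us nothing about relationships among taxa.
C5 (state 'present') occurs in Dromites and Ornithyx but conflicts with the nesting implied by the other characters — most parsimoniously interpreted as homoplasy.
C6 (derived state 'present') is shared by Leptoina, Ornithion, and Ornithyx — a synapomorphy uniting that clade.
Most parsimonious ingroup topology: (((Ornithyx,Ornithion),Leptoina),Dromites).
The clade {Ornithion, Ornithyx} is supported by C1: its derived state 'present' occurs in exactly those taxa and in no other taxon (including the outgroup).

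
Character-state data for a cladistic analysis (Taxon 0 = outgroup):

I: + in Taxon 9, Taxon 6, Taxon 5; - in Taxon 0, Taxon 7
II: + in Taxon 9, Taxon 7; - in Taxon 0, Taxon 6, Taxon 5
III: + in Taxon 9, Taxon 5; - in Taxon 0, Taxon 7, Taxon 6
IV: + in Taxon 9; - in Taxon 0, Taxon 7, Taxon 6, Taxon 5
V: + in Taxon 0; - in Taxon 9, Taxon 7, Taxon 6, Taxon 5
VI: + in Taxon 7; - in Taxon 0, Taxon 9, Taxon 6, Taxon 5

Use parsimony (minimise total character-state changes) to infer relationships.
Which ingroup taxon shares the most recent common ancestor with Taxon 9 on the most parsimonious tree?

Character polarity is set by the outgroup: the derived state is whichever differs from the outgroup's state, so for V the derived state is '-', and for the remaining characters it is '+'.
Only Taxon 5, Taxon 6, and Taxon 9 show the derived state '+' for I, supporting them as a clade.
II groups Taxon 7 and Taxon 9, which is incompatible with the clades supported by the remaining characters; treating it as convergent (homoplasy) costs fewer steps than any alternative tree.
III: derived state '+' in Taxon 5 and Taxon 9 only — synapomorphy for {Taxon 5, Taxon 9}.
IV: derived state '+' in Taxon 9 only — an autapomorphy, so it tells us nothing about relationships among taxa.
V (derived state '-') is shared by all ingroup taxa — unites the whole ingroup.
VI: derived state '+' in Taxon 7 only — an autapomorphy, so it tells us nothing about relationships among taxa.
Most parsimonious ingroup topology: (((Taxon 9,Taxon 5),Taxon 6),Taxon 7).
Taxon 9 and Taxon 5 form a cherry on this tree, so they are sister taxa.

Taxon 5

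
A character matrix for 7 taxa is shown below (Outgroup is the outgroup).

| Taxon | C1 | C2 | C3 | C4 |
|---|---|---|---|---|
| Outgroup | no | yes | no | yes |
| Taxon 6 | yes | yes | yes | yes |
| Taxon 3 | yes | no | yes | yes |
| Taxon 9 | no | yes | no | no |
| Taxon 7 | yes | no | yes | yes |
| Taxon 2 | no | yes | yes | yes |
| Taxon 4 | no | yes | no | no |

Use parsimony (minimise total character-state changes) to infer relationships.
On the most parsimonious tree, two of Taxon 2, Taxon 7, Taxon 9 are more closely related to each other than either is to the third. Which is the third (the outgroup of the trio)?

Character polarity is set by the outgroup: the derived state is whichever differs from the outgroup's state, so for C2, C4 the derived state is 'no', and for the remaining characters it is 'yes'.
Only Taxon 3, Taxon 6, and Taxon 7 show the derived state 'yes' for C1, supporting them as a clade.
C2: derived state 'no' in Taxon 3 and Taxon 7 only — synapomorphy for {Taxon 3, Taxon 7}.
C3 (derived state 'yes') is shared by Taxon 2, Taxon 3, Taxon 6, and Taxon 7 — a synapomorphy uniting that clade.
C4 (derived state 'no') is shared by Taxon 4 and Taxon 9 — a synapomorphy uniting that clade.
Most parsimonious ingroup topology: (((Taxon 6,(Taxon 3,Taxon 7)),Taxon 2),(Taxon 9,Taxon 4)).
Taxon 2 and Taxon 7 share a more recent common ancestor with each other than either does with Taxon 9, so Taxon 9 is the least closely related of the three.

Taxon 9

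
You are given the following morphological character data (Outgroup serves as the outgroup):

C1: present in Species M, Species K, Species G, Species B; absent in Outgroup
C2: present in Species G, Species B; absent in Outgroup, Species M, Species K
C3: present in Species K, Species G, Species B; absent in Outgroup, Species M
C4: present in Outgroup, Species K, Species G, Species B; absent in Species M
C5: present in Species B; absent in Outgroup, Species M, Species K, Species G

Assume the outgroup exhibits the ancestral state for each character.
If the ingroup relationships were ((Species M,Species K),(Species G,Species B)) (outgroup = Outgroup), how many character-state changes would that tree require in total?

Map each character onto ((Species M,Species K),(Species G,Species B)) (rooted by Outgroup) and count the minimum state changes it requires (Fitch parsimony):
C1: 1; C2: 1; C3: 2; C4: 1; C5: 1.
Total tree length = 6.

6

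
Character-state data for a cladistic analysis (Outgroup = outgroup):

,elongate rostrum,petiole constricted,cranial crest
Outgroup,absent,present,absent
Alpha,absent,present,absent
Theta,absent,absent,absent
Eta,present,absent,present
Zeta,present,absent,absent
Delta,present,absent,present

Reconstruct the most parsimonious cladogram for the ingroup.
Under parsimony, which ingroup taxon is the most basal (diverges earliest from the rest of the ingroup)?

Character polarity is set by the outgroup: the derived state is whichever differs from the outgroup's state, so for petiole constricted the derived state is 'absent', and for the remaining characters it is 'present'.
elongate rostrum: derived state 'present' in Delta, Eta, and Zeta only — synapomorphy for {Delta, Eta, Zeta}.
Only Delta, Eta, Theta, and Zeta show the derived state 'absent' for petiole constricted, supporting them as a clade.
cranial crest: derived state 'present' in Delta and Eta only — synapomorphy for {Delta, Eta}.
Most parsimonious ingroup topology: (Alpha,(Theta,((Eta,Delta),Zeta))).
Alpha is sister to the clade containing all other ingroup taxa, so it is the earliest-diverging (most basal) ingroup lineage.

Alpha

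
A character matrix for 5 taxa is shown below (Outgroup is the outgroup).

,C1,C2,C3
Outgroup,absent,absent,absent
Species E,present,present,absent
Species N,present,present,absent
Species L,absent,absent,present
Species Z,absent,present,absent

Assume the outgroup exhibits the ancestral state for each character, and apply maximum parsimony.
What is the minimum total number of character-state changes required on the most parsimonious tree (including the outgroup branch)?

The outgroup has state 'absent' for every character, so 'present' is the derived state throughout.
C1 (derived state 'present') is shared by Species E and Species N — a synapomorphy uniting that clade.
C2 (derived state 'present') is shared by Species E, Species N, and Species Z — a synapomorphy uniting that clade.
C3: derived state 'present' in Species L only — an autapomorphy, so it tells us nothing about relationships among taxa.
Most parsimonious ingroup topology: (((Species E,Species N),Species Z),Species L).
Changes per character on this tree: C1: 1; C2: 1; C3: 1.
Total = 3.

3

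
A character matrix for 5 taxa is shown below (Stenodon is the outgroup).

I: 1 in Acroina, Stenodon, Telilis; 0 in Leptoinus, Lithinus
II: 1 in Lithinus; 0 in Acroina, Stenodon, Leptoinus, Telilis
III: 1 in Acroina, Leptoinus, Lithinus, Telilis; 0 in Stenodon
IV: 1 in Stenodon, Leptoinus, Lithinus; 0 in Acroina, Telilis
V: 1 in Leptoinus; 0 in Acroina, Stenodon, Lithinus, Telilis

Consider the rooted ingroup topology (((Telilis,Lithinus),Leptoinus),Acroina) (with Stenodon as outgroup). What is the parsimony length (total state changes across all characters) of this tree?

Map each character onto (((Telilis,Lithinus),Leptoinus),Acroina) (rooted by Stenodon) and count the minimum state changes it requires (Fitch parsimony):
I: 2; II: 1; III: 1; IV: 2; V: 1.
Total tree length = 7.

7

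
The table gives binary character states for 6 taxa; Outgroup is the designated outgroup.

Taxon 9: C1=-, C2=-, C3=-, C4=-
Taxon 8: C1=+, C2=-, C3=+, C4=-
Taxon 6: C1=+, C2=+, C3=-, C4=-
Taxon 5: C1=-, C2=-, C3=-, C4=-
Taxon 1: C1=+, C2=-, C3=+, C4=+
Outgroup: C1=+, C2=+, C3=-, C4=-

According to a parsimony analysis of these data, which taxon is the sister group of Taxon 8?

Taxon 1

Character polarity is set by the outgroup: the derived state is whichever differs from the outgroup's state, so for C1, C2 the derived state is '-', and for the remaining characters it is '+'.
C1 (derived state '-') is shared by Taxon 5 and Taxon 9 — a synapomorphy uniting that clade.
C2 (derived state '-') is shared by Taxon 1, Taxon 5, Taxon 8, and Taxon 9 — a synapomorphy uniting that clade.
C3: derived state '+' in Taxon 1 and Taxon 8 only — synapomorphy for {Taxon 1, Taxon 8}.
C4: derived state '+' in Taxon 1 only — an autapomorphy, so it tells us nothing about relationships among taxa.
Most parsimonious ingroup topology: (Taxon 6,((Taxon 1,Taxon 8),(Taxon 5,Taxon 9))).
Taxon 8 and Taxon 1 form a cherry on this tree, so they are sister taxa.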